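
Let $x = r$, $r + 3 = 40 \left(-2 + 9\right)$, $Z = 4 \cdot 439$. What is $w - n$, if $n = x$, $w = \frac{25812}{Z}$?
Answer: $- \frac{115150}{439} \approx -262.3$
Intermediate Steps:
$Z = 1756$
$r = 277$ ($r = -3 + 40 \left(-2 + 9\right) = -3 + 40 \cdot 7 = -3 + 280 = 277$)
$w = \frac{6453}{439}$ ($w = \frac{25812}{1756} = 25812 \cdot \frac{1}{1756} = \frac{6453}{439} \approx 14.699$)
$x = 277$
$n = 277$
$w - n = \frac{6453}{439} - 277 = - \frac{115150}{439}$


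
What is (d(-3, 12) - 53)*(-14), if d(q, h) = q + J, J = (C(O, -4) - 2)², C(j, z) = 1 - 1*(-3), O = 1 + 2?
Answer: 728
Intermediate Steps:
O = 3
C(j, z) = 4 (C(j, z) = 1 + 3 = 4)
J = 4 (J = (4 - 2)² = 2² = 4)
d(q, h) = 4 + q (d(q, h) = q + 4 = 4 + q)
(d(-3, 12) - 53)*(-14) = ((4 - 3) - 53)*(-14) = (1 - 53)*(-14) = -52*(-14) = 728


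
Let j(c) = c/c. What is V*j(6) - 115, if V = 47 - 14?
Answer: -82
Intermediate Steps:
j(c) = 1
V = 33
V*j(6) - 115 = 33*1 - 115 = 33 - 115 = -82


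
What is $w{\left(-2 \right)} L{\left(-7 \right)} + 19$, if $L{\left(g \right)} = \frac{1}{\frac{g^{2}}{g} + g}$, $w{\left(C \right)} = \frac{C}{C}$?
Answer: $\frac{265}{14} \approx 18.929$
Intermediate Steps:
$w{\left(C \right)} = 1$
$L{\left(g \right)} = \frac{1}{2 g}$ ($L{\left(g \right)} = \frac{1}{g + g} = \frac{1}{2 g}$)
$w{\left(-2 \right)} L{\left(-7 \right)} + 19 = 1 \frac{1}{2 \left(-7\right)} + 19 = 1 \cdot \frac{1}{2} \left(- \frac{1}{7}\right) + 19 = 1 \left(- \frac{1}{14}\right) + 19 = - \frac{1}{14} + 19 = \frac{265}{14}$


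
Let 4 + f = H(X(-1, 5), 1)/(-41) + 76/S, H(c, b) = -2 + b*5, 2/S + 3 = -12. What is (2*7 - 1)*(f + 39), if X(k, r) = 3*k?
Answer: -285194/41 ≈ -6956.0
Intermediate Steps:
S = -2/15 (S = 2/(-3 - 12) = 2/(-15) = 2*(-1/15) = -2/15 ≈ -0.13333)
H(c, b) = -2 + 5*b
f = -23537/41 (f = -4 + ((-2 + 5*1)/(-41) + 76/(-2/15)) = -4 + ((-2 + 5)*(-1/41) + 76*(-15/2)) = -4 + (3*(-1/41) - 570) = -4 + (-3/41 - 570) = -4 - 23373/41 = -23537/41 ≈ -574.07)
(2*7 - 1)*(f + 39) = (2*7 - 1)*(-23537/41 + 39) = (14 - 1)*(-21938/41) = 13*(-21938/41) = -285194/41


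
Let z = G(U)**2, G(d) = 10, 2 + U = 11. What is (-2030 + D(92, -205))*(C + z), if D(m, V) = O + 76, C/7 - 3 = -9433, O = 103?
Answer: 121999410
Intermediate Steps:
U = 9 (U = -2 + 11 = 9)
C = -66010 (C = 21 + 7*(-9433) = 21 - 66031 = -66010)
D(m, V) = 179 (D(m, V) = 103 + 76 = 179)
z = 100 (z = 10**2 = 100)
(-2030 + D(92, -205))*(C + z) = (-2030 + 179)*(-66010 + 100) = -1851*(-65910) = 121999410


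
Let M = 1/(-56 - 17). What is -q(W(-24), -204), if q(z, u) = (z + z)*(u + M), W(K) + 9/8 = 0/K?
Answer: -134037/292 ≈ -459.03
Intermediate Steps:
W(K) = -9/8 (W(K) = -9/8 + 0/K = -9/8 + 0 = -9/8)
M = -1/73 (M = 1/(-73) = -1/73*1 = -1/73 ≈ -0.013699)
q(z, u) = 2*z*(-1/73 + u) (q(z, u) = (z + z)*(u - 1/73) = (2*z)*(-1/73 + u) = 2*z*(-1/73 + u))
-q(W(-24), -204) = -2*(-9)*(-1 + 73*(-204))/(73*8) = -2*(-9)*(-1 - 14892)/(73*8) = -2*(-9)*(-14893)/(73*8) = -1*134037/292 = -134037/292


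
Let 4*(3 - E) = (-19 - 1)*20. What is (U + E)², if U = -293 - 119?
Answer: 95481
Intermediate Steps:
U = -412
E = 103 (E = 3 - (-19 - 1)*20/4 = 3 - (-5)*20 = 3 - ¼*(-400) = 3 + 100 = 103)
(U + E)² = (-412 + 103)² = (-309)² = 95481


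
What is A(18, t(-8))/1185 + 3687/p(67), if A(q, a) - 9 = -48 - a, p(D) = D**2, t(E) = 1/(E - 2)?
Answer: 41944729/53194650 ≈ 0.78851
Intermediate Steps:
t(E) = 1/(-2 + E)
A(q, a) = -39 - a (A(q, a) = 9 + (-48 - a) = -39 - a)
A(18, t(-8))/1185 + 3687/p(67) = (-39 - 1/(-2 - 8))/1185 + 3687/(67**2) = (-39 - 1/(-10))*(1/1185) + 3687/4489 = (-39 - 1*(-1/10))*(1/1185) + 3687*(1/4489) = (-39 + 1/10)*(1/1185) + 3687/4489 = -389/10*1/1185 + 3687/4489 = -389/11850 + 3687/4489 = 41944729/53194650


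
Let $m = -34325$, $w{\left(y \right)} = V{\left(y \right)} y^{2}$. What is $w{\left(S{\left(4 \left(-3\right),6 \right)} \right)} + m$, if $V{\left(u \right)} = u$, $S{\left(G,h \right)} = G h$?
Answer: $-407573$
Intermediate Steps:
$w{\left(y \right)} = y^{3}$ ($w{\left(y \right)} = y y^{2} = y^{3}$)
$w{\left(S{\left(4 \left(-3\right),6 \right)} \right)} + m = \left(4 \left(-3\right) 6\right)^{3} - 34325 = \left(\left(-12\right) 6\right)^{3} - 34325 = \left(-72\right)^{3} - 34325 = -373248 - 34325 = -407573$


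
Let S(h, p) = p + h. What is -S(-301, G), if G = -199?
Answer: 500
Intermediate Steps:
S(h, p) = h + p
-S(-301, G) = -(-301 - 199) = -1*(-500) = 500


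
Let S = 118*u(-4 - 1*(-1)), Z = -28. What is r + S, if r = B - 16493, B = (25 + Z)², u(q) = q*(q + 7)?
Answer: -17900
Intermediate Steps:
u(q) = q*(7 + q)
B = 9 (B = (25 - 28)² = (-3)² = 9)
r = -16484 (r = 9 - 16493 = -16484)
S = -1416 (S = 118*((-4 - 1*(-1))*(7 + (-4 - 1*(-1)))) = 118*((-4 + 1)*(7 + (-4 + 1))) = 118*(-3*(7 - 3)) = 118*(-3*4) = 118*(-12) = -1416)
r + S = -16484 - 1416 = -17900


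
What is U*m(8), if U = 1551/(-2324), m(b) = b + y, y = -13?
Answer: 7755/2324 ≈ 3.3369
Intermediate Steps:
m(b) = -13 + b (m(b) = b - 13 = -13 + b)
U = -1551/2324 (U = 1551*(-1/2324) = -1551/2324 ≈ -0.66738)
U*m(8) = -1551*(-13 + 8)/2324 = -1551/2324*(-5) = 7755/2324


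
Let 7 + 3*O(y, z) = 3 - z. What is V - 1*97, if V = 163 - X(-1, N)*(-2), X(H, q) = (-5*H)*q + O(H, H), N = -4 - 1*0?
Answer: 24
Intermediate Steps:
N = -4 (N = -4 + 0 = -4)
O(y, z) = -4/3 - z/3 (O(y, z) = -7/3 + (3 - z)/3 = -7/3 + (1 - z/3) = -4/3 - z/3)
X(H, q) = -4/3 - H/3 - 5*H*q (X(H, q) = (-5*H)*q + (-4/3 - H/3) = -5*H*q + (-4/3 - H/3) = -4/3 - H/3 - 5*H*q)
V = 121 (V = 163 - (-4/3 - ⅓*(-1) - 5*(-1)*(-4))*(-2) = 163 - (-4/3 + ⅓ - 20)*(-2) = 163 - (-21)*(-2) = 163 - 1*42 = 163 - 42 = 121)
V - 1*97 = 121 - 1*97 = 121 - 97 = 24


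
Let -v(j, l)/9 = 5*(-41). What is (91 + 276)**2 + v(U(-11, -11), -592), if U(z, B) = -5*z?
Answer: 136534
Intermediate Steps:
v(j, l) = 1845 (v(j, l) = -45*(-41) = -9*(-205) = 1845)
(91 + 276)**2 + v(U(-11, -11), -592) = (91 + 276)**2 + 1845 = 367**2 + 1845 = 134689 + 1845 = 136534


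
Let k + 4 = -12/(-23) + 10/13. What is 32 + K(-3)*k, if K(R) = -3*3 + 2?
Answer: 15238/299 ≈ 50.963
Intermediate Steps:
K(R) = -7 (K(R) = -9 + 2 = -7)
k = -810/299 (k = -4 + (-12/(-23) + 10/13) = -4 + (-12*(-1/23) + 10*(1/13)) = -4 + (12/23 + 10/13) = -4 + 386/299 = -810/299 ≈ -2.7090)
32 + K(-3)*k = 32 - 7*(-810/299) = 32 + 5670/299 = 15238/299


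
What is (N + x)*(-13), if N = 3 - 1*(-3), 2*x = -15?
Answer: 39/2 ≈ 19.500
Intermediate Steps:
x = -15/2 (x = (1/2)*(-15) = -15/2 ≈ -7.5000)
N = 6 (N = 3 + 3 = 6)
(N + x)*(-13) = (6 - 15/2)*(-13) = -3/2*(-13) = 39/2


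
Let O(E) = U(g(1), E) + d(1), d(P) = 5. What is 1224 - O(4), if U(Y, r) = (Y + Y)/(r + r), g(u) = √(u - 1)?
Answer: 1219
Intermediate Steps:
g(u) = √(-1 + u)
U(Y, r) = Y/r (U(Y, r) = (2*Y)/((2*r)) = (2*Y)*(1/(2*r)) = Y/r)
O(E) = 5 (O(E) = √(-1 + 1)/E + 5 = √0/E + 5 = 0/E + 5 = 0 + 5 = 5)
1224 - O(4) = 1224 - 1*5 = 1224 - 5 = 1219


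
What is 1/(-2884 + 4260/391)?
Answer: -391/1123384 ≈ -0.00034806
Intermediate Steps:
1/(-2884 + 4260/391) = 1/(-1123384/391) = -391/1123384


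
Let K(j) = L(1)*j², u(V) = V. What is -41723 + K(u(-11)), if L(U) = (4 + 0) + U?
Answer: -41118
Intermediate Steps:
L(U) = 4 + U
K(j) = 5*j² (K(j) = (4 + 1)*j² = 5*j²)
-41723 + K(u(-11)) = -41723 + 5*(-11)² = -41723 + 5*121 = -41723 + 605 = -41118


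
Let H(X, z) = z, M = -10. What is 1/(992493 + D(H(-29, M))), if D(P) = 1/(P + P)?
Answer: 20/19849859 ≈ 1.0076e-6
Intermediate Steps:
D(P) = 1/(2*P)
1/(992493 + D(H(-29, M))) = 1/(992493 + (½)/(-10)) = 1/(992493 + (½)*(-⅒)) = 1/(992493 - 1/20) = 1/(19849859/20) = 20/19849859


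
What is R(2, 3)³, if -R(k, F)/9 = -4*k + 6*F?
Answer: -729000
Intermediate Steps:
R(k, F) = -54*F + 36*k (R(k, F) = -9*(-4*k + 6*F) = -54*F + 36*k)
R(2, 3)³ = (-54*3 + 36*2)³ = (-162 + 72)³ = (-90)³ = -729000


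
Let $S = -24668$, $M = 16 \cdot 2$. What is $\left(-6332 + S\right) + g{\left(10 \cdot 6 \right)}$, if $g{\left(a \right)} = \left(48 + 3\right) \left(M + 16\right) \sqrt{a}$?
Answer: $-31000 + 4896 \sqrt{15} \approx -12038.0$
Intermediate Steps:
$M = 32$
$g{\left(a \right)} = 2448 \sqrt{a}$ ($g{\left(a \right)} = \left(48 + 3\right) \left(32 + 16\right) \sqrt{a} = 51 \cdot 48 \sqrt{a} = 2448 \sqrt{a}$)
$\left(-6332 + S\right) + g{\left(10 \cdot 6 \right)} = \left(-6332 - 24668\right) + 2448 \sqrt{10 \cdot 6} = -31000 + 2448 \sqrt{60} = -31000 + 2448 \cdot 2 \sqrt{15} = -31000 + 4896 \sqrt{15}$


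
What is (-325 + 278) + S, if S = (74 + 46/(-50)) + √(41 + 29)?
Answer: 652/25 + √70 ≈ 34.447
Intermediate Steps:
S = 1827/25 + √70 (S = (74 + 46*(-1/50)) + √70 = (74 - 23/25) + √70 = 1827/25 + √70 ≈ 81.447)
(-325 + 278) + S = (-325 + 278) + (1827/25 + √70) = -47 + (1827/25 + √70) = 652/25 + √70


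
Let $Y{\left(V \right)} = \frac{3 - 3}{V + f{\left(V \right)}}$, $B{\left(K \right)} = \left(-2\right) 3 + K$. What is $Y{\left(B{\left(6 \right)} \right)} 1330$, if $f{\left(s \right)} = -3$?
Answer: $0$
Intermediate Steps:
$B{\left(K \right)} = -6 + K$
$Y{\left(V \right)} = 0$ ($Y{\left(V \right)} = \frac{3 - 3}{V - 3} = \frac{0}{-3 + V} = 0$)
$Y{\left(B{\left(6 \right)} \right)} 1330 = 0 \cdot 1330 = 0$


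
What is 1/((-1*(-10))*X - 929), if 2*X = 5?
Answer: -1/904 ≈ -0.0011062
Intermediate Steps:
X = 5/2 (X = (½)*5 = 5/2 ≈ 2.5000)
1/((-1*(-10))*X - 929) = 1/(-1*(-10)*(5/2) - 929) = 1/(10*(5/2) - 929) = 1/(25 - 929) = 1/(-904) = -1/904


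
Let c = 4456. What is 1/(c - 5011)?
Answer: -1/555 ≈ -0.0018018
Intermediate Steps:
1/(c - 5011) = 1/(4456 - 5011) = 1/(-555) = -1/555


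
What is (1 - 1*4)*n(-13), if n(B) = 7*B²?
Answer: -3549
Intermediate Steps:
(1 - 1*4)*n(-13) = (1 - 1*4)*(7*(-13)²) = (1 - 4)*(7*169) = -3*1183 = -3549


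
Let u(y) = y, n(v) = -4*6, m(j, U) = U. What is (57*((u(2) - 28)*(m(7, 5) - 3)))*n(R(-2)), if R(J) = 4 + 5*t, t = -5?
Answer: 71136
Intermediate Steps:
R(J) = -21 (R(J) = 4 + 5*(-5) = 4 - 25 = -21)
n(v) = -24
(57*((u(2) - 28)*(m(7, 5) - 3)))*n(R(-2)) = (57*((2 - 28)*(5 - 3)))*(-24) = (57*(-26*2))*(-24) = (57*(-52))*(-24) = -2964*(-24) = 71136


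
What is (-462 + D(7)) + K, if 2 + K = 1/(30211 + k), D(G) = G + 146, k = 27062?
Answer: -17811902/57273 ≈ -311.00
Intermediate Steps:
D(G) = 146 + G
K = -114545/57273 (K = -2 + 1/(30211 + 27062) = -2 + 1/57273 = -114545/57273 ≈ -2.0000)
(-462 + D(7)) + K = (-462 + (146 + 7)) - 114545/57273 = (-462 + 153) - 114545/57273 = -309 - 114545/57273 = -17811902/57273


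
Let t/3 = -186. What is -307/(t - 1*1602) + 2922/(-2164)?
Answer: -1411793/1168560 ≈ -1.2081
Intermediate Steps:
t = -558 (t = 3*(-186) = -558)
-307/(t - 1*1602) + 2922/(-2164) = -307/(-558 - 1*1602) + 2922/(-2164) = -307/(-558 - 1602) + 2922*(-1/2164) = -307/(-2160) - 1461/1082 = -307*(-1/2160) - 1461/1082 = 307/2160 - 1461/1082 = -1411793/1168560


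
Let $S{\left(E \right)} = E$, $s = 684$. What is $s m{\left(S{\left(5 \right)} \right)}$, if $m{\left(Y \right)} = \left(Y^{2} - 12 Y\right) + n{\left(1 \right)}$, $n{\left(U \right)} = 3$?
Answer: $-21888$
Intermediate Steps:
$m{\left(Y \right)} = 3 + Y^{2} - 12 Y$ ($m{\left(Y \right)} = \left(Y^{2} - 12 Y\right) + 3 = 3 + Y^{2} - 12 Y$)
$s m{\left(S{\left(5 \right)} \right)} = 684 \left(3 + 5^{2} - 60\right) = 684 \left(3 + 25 - 60\right) = 684 \left(-32\right) = -21888$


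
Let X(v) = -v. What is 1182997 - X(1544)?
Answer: 1184541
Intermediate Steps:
1182997 - X(1544) = 1182997 - (-1)*1544 = 1182997 - 1*(-1544) = 1182997 + 1544 = 1184541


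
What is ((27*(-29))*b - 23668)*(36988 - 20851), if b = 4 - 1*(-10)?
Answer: -558824310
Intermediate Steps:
b = 14 (b = 4 + 10 = 14)
((27*(-29))*b - 23668)*(36988 - 20851) = ((27*(-29))*14 - 23668)*(36988 - 20851) = (-783*14 - 23668)*16137 = (-10962 - 23668)*16137 = -34630*16137 = -558824310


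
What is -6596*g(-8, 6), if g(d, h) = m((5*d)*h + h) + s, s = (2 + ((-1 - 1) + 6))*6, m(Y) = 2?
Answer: -250648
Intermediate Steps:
s = 36 (s = (2 + (-2 + 6))*6 = (2 + 4)*6 = 6*6 = 36)
g(d, h) = 38 (g(d, h) = 2 + 36 = 38)
-6596*g(-8, 6) = -6596*38 = -250648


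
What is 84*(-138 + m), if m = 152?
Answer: 1176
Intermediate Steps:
84*(-138 + m) = 84*(-138 + 152) = 84*14 = 1176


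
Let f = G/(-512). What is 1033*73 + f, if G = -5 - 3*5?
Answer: 9652357/128 ≈ 75409.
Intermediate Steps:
G = -20 (G = -5 - 15 = -20)
f = 5/128 (f = -20/(-512) = -20*(-1/512) = 5/128 ≈ 0.039063)
1033*73 + f = 1033*73 + 5/128 = 75409 + 5/128 = 9652357/128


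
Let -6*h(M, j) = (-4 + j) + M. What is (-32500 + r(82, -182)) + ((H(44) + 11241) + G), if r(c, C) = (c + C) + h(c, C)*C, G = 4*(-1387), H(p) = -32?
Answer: -90281/3 ≈ -30094.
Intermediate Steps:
h(M, j) = 2/3 - M/6 - j/6 (h(M, j) = -((-4 + j) + M)/6 = -(-4 + M + j)/6 = 2/3 - M/6 - j/6)
G = -5548
r(c, C) = C + c + C*(2/3 - C/6 - c/6) (r(c, C) = (c + C) + (2/3 - c/6 - C/6)*C = (C + c) + (2/3 - C/6 - c/6)*C = (C + c) + C*(2/3 - C/6 - c/6) = C + c + C*(2/3 - C/6 - c/6))
(-32500 + r(82, -182)) + ((H(44) + 11241) + G) = (-32500 + (-182 + 82 - 1/6*(-182)*(-4 - 182 + 82))) + ((-32 + 11241) - 5548) = (-32500 + (-182 + 82 - 1/6*(-182)*(-104))) + (11209 - 5548) = (-32500 + (-182 + 82 - 9464/3)) + 5661 = (-32500 - 9764/3) + 5661 = -107264/3 + 5661 = -90281/3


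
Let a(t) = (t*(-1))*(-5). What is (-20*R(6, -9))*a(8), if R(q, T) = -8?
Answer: 6400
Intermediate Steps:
a(t) = 5*t (a(t) = -t*(-5) = 5*t)
(-20*R(6, -9))*a(8) = (-20*(-8))*(5*8) = 160*40 = 6400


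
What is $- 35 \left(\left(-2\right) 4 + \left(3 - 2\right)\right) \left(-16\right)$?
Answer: $-3920$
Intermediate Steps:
$- 35 \left(\left(-2\right) 4 + \left(3 - 2\right)\right) \left(-16\right) = - 35 \left(-8 + 1\right) \left(-16\right) = \left(-35\right) \left(-7\right) \left(-16\right) = 245 \left(-16\right) = -3920$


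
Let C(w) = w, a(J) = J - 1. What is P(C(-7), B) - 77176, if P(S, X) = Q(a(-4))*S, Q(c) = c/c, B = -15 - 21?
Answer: -77183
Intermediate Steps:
a(J) = -1 + J
B = -36
Q(c) = 1
P(S, X) = S (P(S, X) = 1*S = S)
P(C(-7), B) - 77176 = -7 - 77176 = -77183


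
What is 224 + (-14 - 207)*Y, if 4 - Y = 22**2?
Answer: 106304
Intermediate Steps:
Y = -480 (Y = 4 - 1*22**2 = 4 - 1*484 = 4 - 484 = -480)
224 + (-14 - 207)*Y = 224 + (-14 - 207)*(-480) = 224 - 221*(-480) = 224 + 106080 = 106304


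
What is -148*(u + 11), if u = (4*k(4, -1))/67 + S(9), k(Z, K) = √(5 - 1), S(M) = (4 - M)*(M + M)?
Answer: 782180/67 ≈ 11674.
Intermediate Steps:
S(M) = 2*M*(4 - M) (S(M) = (4 - M)*(2*M) = 2*M*(4 - M))
k(Z, K) = 2 (k(Z, K) = √4 = 2)
u = -6022/67 (u = (4*2)/67 + 2*9*(4 - 1*9) = 8*(1/67) + 2*9*(4 - 9) = 8/67 + 2*9*(-5) = 8/67 - 90 = -6022/67 ≈ -89.881)
-148*(u + 11) = -148*(-6022/67 + 11) = -148*(-5285/67) = 782180/67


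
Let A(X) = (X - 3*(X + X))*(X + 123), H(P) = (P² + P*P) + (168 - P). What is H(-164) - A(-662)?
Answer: 1838214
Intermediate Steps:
H(P) = 168 - P + 2*P² (H(P) = (P² + P²) + (168 - P) = 2*P² + (168 - P) = 168 - P + 2*P²)
A(X) = -5*X*(123 + X) (A(X) = (X - 6*X)*(123 + X) = (-5*X)*(123 + X) = -5*X*(123 + X))
H(-164) - A(-662) = (168 - 1*(-164) + 2*(-164)²) - (-5)*(-662)*(123 - 662) = (168 + 164 + 2*26896) - (-5)*(-662)*(-539) = (168 + 164 + 53792) - 1*(-1784090) = 54124 + 1784090 = 1838214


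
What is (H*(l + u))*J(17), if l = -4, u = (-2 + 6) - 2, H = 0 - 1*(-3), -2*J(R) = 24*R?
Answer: 1224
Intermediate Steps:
J(R) = -12*R
H = 3 (H = 0 + 3 = 3)
u = 2 (u = 4 - 2 = 2)
(H*(l + u))*J(17) = (3*(-4 + 2))*(-12*17) = (3*(-2))*(-204) = -6*(-204) = 1224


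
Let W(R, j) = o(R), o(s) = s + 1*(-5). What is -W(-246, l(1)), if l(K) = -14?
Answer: 251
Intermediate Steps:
o(s) = -5 + s (o(s) = s - 5 = -5 + s)
W(R, j) = -5 + R
-W(-246, l(1)) = -(-5 - 246) = -1*(-251) = 251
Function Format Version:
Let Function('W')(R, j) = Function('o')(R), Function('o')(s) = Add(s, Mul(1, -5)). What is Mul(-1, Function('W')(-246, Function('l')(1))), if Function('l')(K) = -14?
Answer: 251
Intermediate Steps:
Function('o')(s) = Add(-5, s) (Function('o')(s) = Add(s, -5) = Add(-5, s))
Function('W')(R, j) = Add(-5, R)
Mul(-1, Function('W')(-246, Function('l')(1))) = Mul(-1, Add(-5, -246)) = Mul(-1, -251) = 251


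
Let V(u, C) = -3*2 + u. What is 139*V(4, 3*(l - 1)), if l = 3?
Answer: -278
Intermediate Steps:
V(u, C) = -6 + u
139*V(4, 3*(l - 1)) = 139*(-6 + 4) = 139*(-2) = -278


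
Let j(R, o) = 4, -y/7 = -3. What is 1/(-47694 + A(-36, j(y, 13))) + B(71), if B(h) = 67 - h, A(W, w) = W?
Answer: -190921/47730 ≈ -4.0000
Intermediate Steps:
y = 21 (y = -7*(-3) = 21)
1/(-47694 + A(-36, j(y, 13))) + B(71) = 1/(-47694 - 36) + (67 - 1*71) = 1/(-47730) + (67 - 71) = -1/47730 - 4 = -190921/47730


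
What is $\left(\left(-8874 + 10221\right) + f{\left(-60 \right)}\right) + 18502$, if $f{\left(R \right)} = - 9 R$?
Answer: $20389$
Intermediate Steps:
$\left(\left(-8874 + 10221\right) + f{\left(-60 \right)}\right) + 18502 = \left(\left(-8874 + 10221\right) - -540\right) + 18502 = \left(1347 + 540\right) + 18502 = 1887 + 18502 = 20389$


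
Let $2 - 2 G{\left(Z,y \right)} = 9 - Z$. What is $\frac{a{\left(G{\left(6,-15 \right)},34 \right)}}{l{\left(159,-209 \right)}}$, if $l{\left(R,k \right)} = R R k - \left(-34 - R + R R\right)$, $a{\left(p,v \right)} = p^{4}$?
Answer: $- \frac{1}{84941072} \approx -1.1773 \cdot 10^{-8}$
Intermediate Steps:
$G{\left(Z,y \right)} = - \frac{7}{2} + \frac{Z}{2}$ ($G{\left(Z,y \right)} = 1 - \frac{9 - Z}{2} = 1 + \left(- \frac{9}{2} + \frac{Z}{2}\right) = - \frac{7}{2} + \frac{Z}{2}$)
$l{\left(R,k \right)} = 34 + R - R^{2} + k R^{2}$ ($l{\left(R,k \right)} = R^{2} k - \left(-34 + R^{2} - R\right) = k R^{2} - \left(-34 + R^{2} - R\right) = k R^{2} + \left(34 + R - R^{2}\right) = 34 + R - R^{2} + k R^{2}$)
$\frac{a{\left(G{\left(6,-15 \right)},34 \right)}}{l{\left(159,-209 \right)}} = \frac{\left(- \frac{7}{2} + \frac{1}{2} \cdot 6\right)^{4}}{34 + 159 - 159^{2} - 209 \cdot 159^{2}} = \frac{\left(- \frac{7}{2} + 3\right)^{4}}{34 + 159 - 25281 - 5283729} = \frac{\left(- \frac{1}{2}\right)^{4}}{34 + 159 - 25281 - 5283729} = \frac{1}{16 \left(-5308817\right)} = \frac{1}{16} \left(- \frac{1}{5308817}\right) = - \frac{1}{84941072}$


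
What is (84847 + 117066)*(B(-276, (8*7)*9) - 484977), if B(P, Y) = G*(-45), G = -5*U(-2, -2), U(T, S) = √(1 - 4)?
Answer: -97923161001 + 45430425*I*√3 ≈ -9.7923e+10 + 7.8688e+7*I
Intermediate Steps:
U(T, S) = I*√3 (U(T, S) = √(-3) = I*√3)
G = -5*I*√3 ≈ -8.6602*I
B(P, Y) = 225*I*√3 (B(P, Y) = -5*I*√3*(-45) = 225*I*√3)
(84847 + 117066)*(B(-276, (8*7)*9) - 484977) = (84847 + 117066)*(225*I*√3 - 484977) = 201913*(-484977 + 225*I*√3) = -97923161001 + 45430425*I*√3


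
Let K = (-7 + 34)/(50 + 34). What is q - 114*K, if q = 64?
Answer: 383/14 ≈ 27.357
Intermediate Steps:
K = 9/28 (K = 27/84 = 27*(1/84) = 9/28 ≈ 0.32143)
q - 114*K = 64 - 114*9/28 = 64 - 513/14 = 383/14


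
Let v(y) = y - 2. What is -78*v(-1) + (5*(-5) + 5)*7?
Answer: 94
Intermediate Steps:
v(y) = -2 + y
-78*v(-1) + (5*(-5) + 5)*7 = -78*(-2 - 1) + (5*(-5) + 5)*7 = -78*(-3) + (-25 + 5)*7 = 234 - 20*7 = 234 - 140 = 94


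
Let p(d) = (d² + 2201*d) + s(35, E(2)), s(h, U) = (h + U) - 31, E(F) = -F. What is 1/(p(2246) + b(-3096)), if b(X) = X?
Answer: 1/9984868 ≈ 1.0015e-7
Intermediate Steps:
s(h, U) = -31 + U + h (s(h, U) = (U + h) - 31 = -31 + U + h)
p(d) = 2 + d² + 2201*d (p(d) = (d² + 2201*d) + (-31 - 1*2 + 35) = (d² + 2201*d) + (-31 - 2 + 35) = (d² + 2201*d) + 2 = 2 + d² + 2201*d)
1/(p(2246) + b(-3096)) = 1/((2 + 2246² + 2201*2246) - 3096) = 1/((2 + 5044516 + 4943446) - 3096) = 1/(9987964 - 3096) = 1/9984868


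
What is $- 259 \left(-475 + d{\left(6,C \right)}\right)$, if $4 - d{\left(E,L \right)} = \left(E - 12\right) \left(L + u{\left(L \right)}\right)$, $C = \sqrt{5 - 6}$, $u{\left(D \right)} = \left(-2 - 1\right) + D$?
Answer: $126651 - 3108 i \approx 1.2665 \cdot 10^{5} - 3108.0 i$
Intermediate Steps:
$u{\left(D \right)} = -3 + D$
$C = i$ ($C = \sqrt{-1} = i \approx 1.0 i$)
$d{\left(E,L \right)} = 4 - \left(-12 + E\right) \left(-3 + 2 L\right)$ ($d{\left(E,L \right)} = 4 - \left(E - 12\right) \left(L + \left(-3 + L\right)\right) = 4 - \left(-12 + E\right) \left(-3 + 2 L\right)$)
$- 259 \left(-475 + d{\left(6,C \right)}\right) = - 259 \left(-475 - \left(32 - 18 i + 6 \left(-3 + i\right)\right)\right) = - 259 \left(-475 + \left(-32 + 24 i - 6 i + \left(18 - 6 i\right)\right)\right) = - 259 \left(-475 - \left(14 - 12 i\right)\right) = - 259 \left(-489 + 12 i\right) = 126651 - 3108 i$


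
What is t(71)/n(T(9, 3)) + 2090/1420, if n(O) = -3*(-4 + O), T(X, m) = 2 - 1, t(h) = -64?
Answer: -7207/1278 ≈ -5.6393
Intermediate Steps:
T(X, m) = 1
n(O) = 12 - 3*O
t(71)/n(T(9, 3)) + 2090/1420 = -64/(12 - 3*1) + 2090/1420 = -64/(12 - 3) + 2090*(1/1420) = -64/9 + 209/142 = -7207/1278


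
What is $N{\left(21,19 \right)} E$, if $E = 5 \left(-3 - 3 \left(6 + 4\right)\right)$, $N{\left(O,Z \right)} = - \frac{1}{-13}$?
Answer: $- \frac{165}{13} \approx -12.692$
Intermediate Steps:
$N{\left(O,Z \right)} = \frac{1}{13}$ ($N{\left(O,Z \right)} = \left(-1\right) \left(- \frac{1}{13}\right) = \frac{1}{13}$)
$E = -165$ ($E = 5 \left(-3 - 30\right) = 5 \left(-33\right) = -165$)
$N{\left(21,19 \right)} E = \frac{1}{13} \left(-165\right) = - \frac{165}{13}$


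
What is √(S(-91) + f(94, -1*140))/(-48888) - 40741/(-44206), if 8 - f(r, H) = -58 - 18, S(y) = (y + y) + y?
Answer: 40741/44206 - I*√21/16296 ≈ 0.92162 - 0.00028121*I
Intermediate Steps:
S(y) = 3*y (S(y) = 2*y + y = 3*y)
f(r, H) = 84 (f(r, H) = 8 - (-58 - 18) = 8 - 1*(-76) = 8 + 76 = 84)
√(S(-91) + f(94, -1*140))/(-48888) - 40741/(-44206) = √(3*(-91) + 84)/(-48888) - 40741/(-44206) = √(-273 + 84)*(-1/48888) - 40741*(-1/44206) = √(-189)*(-1/48888) + 40741/44206 = (3*I*√21)*(-1/48888) + 40741/44206 = -I*√21/16296 + 40741/44206 = 40741/44206 - I*√21/16296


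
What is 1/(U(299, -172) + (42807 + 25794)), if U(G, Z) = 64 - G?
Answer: 1/68366 ≈ 1.4627e-5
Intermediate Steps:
1/(U(299, -172) + (42807 + 25794)) = 1/((64 - 1*299) + (42807 + 25794)) = 1/((64 - 299) + 68601) = 1/(-235 + 68601) = 1/68366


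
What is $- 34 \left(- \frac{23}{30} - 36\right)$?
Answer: $\frac{18751}{15} \approx 1250.1$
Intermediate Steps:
$- 34 \left(- \frac{23}{30} - 36\right) = \left(-34\right) \left(- \frac{1103}{30}\right) = \frac{18751}{15}$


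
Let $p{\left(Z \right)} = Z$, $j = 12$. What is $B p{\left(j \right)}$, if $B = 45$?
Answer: $540$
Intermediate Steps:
$B p{\left(j \right)} = 45 \cdot 12 = 540$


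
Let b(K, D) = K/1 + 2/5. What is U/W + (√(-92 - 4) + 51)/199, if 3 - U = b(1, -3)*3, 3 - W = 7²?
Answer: 6462/22885 + 4*I*√6/199 ≈ 0.28237 + 0.049236*I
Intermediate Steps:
W = -46 (W = 3 - 1*7² = 3 - 1*49 = 3 - 49 = -46)
b(K, D) = ⅖ + K (b(K, D) = K*1 + 2*(⅕) = K + ⅖ = ⅖ + K)
U = -6/5 (U = 3 - (⅖ + 1)*3 = 3 - 7*3/5 = 3 - 1*21/5 = 3 - 21/5 = -6/5 ≈ -1.2000)
U/W + (√(-92 - 4) + 51)/199 = -6/5/(-46) + (√(-92 - 4) + 51)/199 = -6/5*(-1/46) + (√(-96) + 51)*(1/199) = 3/115 + (4*I*√6 + 51)*(1/199) = 3/115 + (51 + 4*I*√6)*(1/199) = 3/115 + (51/199 + 4*I*√6/199) = 6462/22885 + 4*I*√6/199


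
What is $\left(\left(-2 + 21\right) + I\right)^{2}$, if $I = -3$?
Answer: $256$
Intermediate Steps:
$\left(\left(-2 + 21\right) + I\right)^{2} = \left(\left(-2 + 21\right) - 3\right)^{2} = \left(19 - 3\right)^{2} = 16^{2} = 256$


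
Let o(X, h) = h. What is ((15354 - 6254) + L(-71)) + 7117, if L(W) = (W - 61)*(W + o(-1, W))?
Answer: 34961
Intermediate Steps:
L(W) = 2*W*(-61 + W) (L(W) = (W - 61)*(W + W) = (-61 + W)*(2*W) = 2*W*(-61 + W))
((15354 - 6254) + L(-71)) + 7117 = ((15354 - 6254) + 2*(-71)*(-61 - 71)) + 7117 = (9100 + 2*(-71)*(-132)) + 7117 = (9100 + 18744) + 7117 = 27844 + 7117 = 34961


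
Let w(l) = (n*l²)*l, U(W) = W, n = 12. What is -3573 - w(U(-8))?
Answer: 2571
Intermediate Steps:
w(l) = 12*l³ (w(l) = (12*l²)*l = 12*l³)
-3573 - w(U(-8)) = -3573 - 12*(-8)³ = -3573 - 12*(-512) = -3573 - 1*(-6144) = -3573 + 6144 = 2571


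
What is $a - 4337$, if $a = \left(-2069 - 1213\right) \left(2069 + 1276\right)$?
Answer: $-10982627$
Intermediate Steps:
$a = -10978290$ ($a = \left(-3282\right) 3345 = -10978290$)
$a - 4337 = -10978290 - 4337 = -10982627$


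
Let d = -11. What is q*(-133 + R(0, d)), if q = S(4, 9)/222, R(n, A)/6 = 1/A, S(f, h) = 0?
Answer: 0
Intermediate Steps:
R(n, A) = 6/A
q = 0 (q = 0/222 = 0*(1/222) = 0)
q*(-133 + R(0, d)) = 0*(-133 + 6/(-11)) = 0*(-133 + 6*(-1/11)) = 0*(-133 - 6/11) = 0*(-1469/11) = 0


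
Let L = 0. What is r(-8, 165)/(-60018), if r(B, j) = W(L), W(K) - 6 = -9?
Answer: 1/20006 ≈ 4.9985e-5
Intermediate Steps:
W(K) = -3 (W(K) = 6 - 9 = -3)
r(B, j) = -3
r(-8, 165)/(-60018) = -3/(-60018) = -3*(-1/60018) = 1/20006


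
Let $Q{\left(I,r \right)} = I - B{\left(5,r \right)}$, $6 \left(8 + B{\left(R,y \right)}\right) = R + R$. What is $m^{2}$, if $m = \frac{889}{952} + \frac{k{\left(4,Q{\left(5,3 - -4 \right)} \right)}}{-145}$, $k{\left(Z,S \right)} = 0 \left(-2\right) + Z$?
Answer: $\frac{319372641}{388878400} \approx 0.82127$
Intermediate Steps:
$B{\left(R,y \right)} = -8 + \frac{R}{3}$ ($B{\left(R,y \right)} = -8 + \frac{R + R}{6} = -8 + \frac{2 R}{6} = -8 + \frac{R}{3}$)
$Q{\left(I,r \right)} = \frac{19}{3} + I$ ($Q{\left(I,r \right)} = I - \left(-8 + \frac{1}{3} \cdot 5\right) = I - \left(-8 + \frac{5}{3}\right) = I - - \frac{19}{3} = I + \frac{19}{3} = \frac{19}{3} + I$)
$k{\left(Z,S \right)} = Z$ ($k{\left(Z,S \right)} = 0 + Z = Z$)
$m = \frac{17871}{19720}$ ($m = \frac{889}{952} + \frac{4}{-145} = 889 \cdot \frac{1}{952} + 4 \left(- \frac{1}{145}\right) = \frac{127}{136} - \frac{4}{145} = \frac{17871}{19720} \approx 0.90624$)
$m^{2} = \left(\frac{17871}{19720}\right)^{2} = \frac{319372641}{388878400}$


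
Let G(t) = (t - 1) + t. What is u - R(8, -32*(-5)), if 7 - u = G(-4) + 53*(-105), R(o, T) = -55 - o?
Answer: 5644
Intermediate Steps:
G(t) = -1 + 2*t (G(t) = (-1 + t) + t = -1 + 2*t)
u = 5581 (u = 7 - ((-1 + 2*(-4)) + 53*(-105)) = 7 - ((-1 - 8) - 5565) = 7 - (-9 - 5565) = 7 - 1*(-5574) = 7 + 5574 = 5581)
u - R(8, -32*(-5)) = 5581 - (-55 - 1*8) = 5581 - (-55 - 8) = 5581 - 1*(-63) = 5581 + 63 = 5644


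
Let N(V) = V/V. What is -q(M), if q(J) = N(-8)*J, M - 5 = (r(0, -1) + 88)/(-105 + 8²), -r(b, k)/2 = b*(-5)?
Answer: -117/41 ≈ -2.8537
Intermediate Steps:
r(b, k) = 10*b (r(b, k) = -2*b*(-5) = -(-10)*b = 10*b)
N(V) = 1
M = 117/41 (M = 5 + (10*0 + 88)/(-105 + 8²) = 5 + (0 + 88)/(-105 + 64) = 5 + 88/(-41) = 5 + 88*(-1/41) = 5 - 88/41 = 117/41 ≈ 2.8537)
q(J) = J (q(J) = 1*J = J)
-q(M) = -1*117/41 = -117/41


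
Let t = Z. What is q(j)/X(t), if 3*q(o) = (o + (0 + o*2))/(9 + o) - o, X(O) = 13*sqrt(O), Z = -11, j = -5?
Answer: -5*I*sqrt(11)/1716 ≈ -0.0096638*I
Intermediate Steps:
t = -11
q(o) = -o/3 + o/(9 + o) (q(o) = ((o + (0 + o*2))/(9 + o) - o)/3 = ((o + (0 + 2*o))/(9 + o) - o)/3 = ((o + 2*o)/(9 + o) - o)/3 = ((3*o)/(9 + o) - o)/3 = (3*o/(9 + o) - o)/3 = (-o + 3*o/(9 + o))/3 = -o/3 + o/(9 + o))
q(j)/X(t) = (-1*(-5)*(6 - 5)/(27 + 3*(-5)))/((13*sqrt(-11))) = (-1*(-5)*1/(27 - 15))/((13*(I*sqrt(11)))) = (-1*(-5)*1/12)/((13*I*sqrt(11))) = (-1*(-5)*1/12*1)*(-I*sqrt(11)/143) = 5*(-I*sqrt(11)/143)/12 = -5*I*sqrt(11)/1716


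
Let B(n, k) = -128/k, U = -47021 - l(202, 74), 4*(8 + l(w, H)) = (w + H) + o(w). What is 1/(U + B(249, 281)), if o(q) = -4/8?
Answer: -2248/105841079 ≈ -2.1239e-5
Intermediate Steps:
o(q) = -1/2 (o(q) = -4*1/8 = -1/2)
l(w, H) = -65/8 + H/4 + w/4 (l(w, H) = -8 + ((w + H) - 1/2)/4 = -8 + ((H + w) - 1/2)/4 = -8 + (-1/2 + H + w)/4 = -8 + (-1/8 + H/4 + w/4) = -65/8 + H/4 + w/4)
U = -376655/8 (U = -47021 - (-65/8 + (1/4)*74 + (1/4)*202) = -47021 - (-65/8 + 37/2 + 101/2) = -47021 - 1*487/8 = -47021 - 487/8 = -376655/8 ≈ -47082.)
1/(U + B(249, 281)) = 1/(-376655/8 - 128/281) = 1/(-105841079/2248) = -2248/105841079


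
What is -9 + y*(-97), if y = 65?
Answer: -6314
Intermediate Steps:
-9 + y*(-97) = -9 + 65*(-97) = -9 - 6305 = -6314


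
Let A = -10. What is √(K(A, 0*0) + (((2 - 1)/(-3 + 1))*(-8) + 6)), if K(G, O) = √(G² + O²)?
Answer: 2*√5 ≈ 4.4721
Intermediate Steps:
√(K(A, 0*0) + (((2 - 1)/(-3 + 1))*(-8) + 6)) = √(√((-10)² + (0*0)²) + (((2 - 1)/(-3 + 1))*(-8) + 6)) = √(√(100 + 0²) + ((1/(-2))*(-8) + 6)) = √(√(100 + 0) + ((1*(-½))*(-8) + 6)) = √(√100 + (-½*(-8) + 6)) = √(10 + (4 + 6)) = √(10 + 10) = √20 = 2*√5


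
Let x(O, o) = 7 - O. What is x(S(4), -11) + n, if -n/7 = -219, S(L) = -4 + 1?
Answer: 1543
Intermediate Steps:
S(L) = -3
n = 1533 (n = -7*(-219) = 1533)
x(S(4), -11) + n = (7 - 1*(-3)) + 1533 = (7 + 3) + 1533 = 10 + 1533 = 1543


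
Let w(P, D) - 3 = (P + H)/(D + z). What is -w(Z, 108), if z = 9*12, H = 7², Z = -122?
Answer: -575/216 ≈ -2.6620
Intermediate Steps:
H = 49
z = 108
w(P, D) = 3 + (49 + P)/(108 + D) (w(P, D) = 3 + (P + 49)/(D + 108) = 3 + (49 + P)/(108 + D))
-w(Z, 108) = -(373 - 122 + 3*108)/(108 + 108) = -(373 - 122 + 324)/216 = -575/216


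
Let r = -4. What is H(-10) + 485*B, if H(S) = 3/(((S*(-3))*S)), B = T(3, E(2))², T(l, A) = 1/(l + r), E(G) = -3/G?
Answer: 48499/100 ≈ 484.99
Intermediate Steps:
T(l, A) = 1/(-4 + l) (T(l, A) = 1/(l - 4) = 1/(-4 + l))
B = 1 (B = (1/(-4 + 3))² = (1/(-1))² = (-1)² = 1)
H(S) = -1/S² (H(S) = 3/(((-3*S)*S)) = 3/((-3*S²)) = 3*(-1/(3*S²)) = -1/S²)
H(-10) + 485*B = -1/(-10)² + 485*1 = -1*1/100 + 485 = -1/100 + 485 = 48499/100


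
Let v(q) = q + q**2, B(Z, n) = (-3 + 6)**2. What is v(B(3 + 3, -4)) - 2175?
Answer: -2085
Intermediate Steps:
B(Z, n) = 9 (B(Z, n) = 3**2 = 9)
v(B(3 + 3, -4)) - 2175 = 9*(1 + 9) - 2175 = 9*10 - 2175 = 90 - 2175 = -2085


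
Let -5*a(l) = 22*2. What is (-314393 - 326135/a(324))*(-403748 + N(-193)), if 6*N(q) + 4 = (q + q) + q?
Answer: 9855935792269/88 ≈ 1.1200e+11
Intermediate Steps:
a(l) = -44/5 (a(l) = -22*2/5 = -1/5*44 = -44/5)
N(q) = -2/3 + q/2 (N(q) = -2/3 + ((q + q) + q)/6 = -2/3 + (2*q + q)/6 = -2/3 + (3*q)/6 = -2/3 + q/2)
(-314393 - 326135/a(324))*(-403748 + N(-193)) = (-314393 - 326135/(-44/5))*(-403748 + (-2/3 + (1/2)*(-193))) = (-314393 - 326135*(-5/44))*(-403748 + (-2/3 - 193/2)) = (-314393 + 1630675/44)*(-403748 - 583/6) = -12202617/44*(-2423071/6) = 9855935792269/88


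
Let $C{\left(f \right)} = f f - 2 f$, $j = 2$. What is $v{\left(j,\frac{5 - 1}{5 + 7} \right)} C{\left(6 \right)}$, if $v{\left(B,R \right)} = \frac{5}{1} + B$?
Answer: $168$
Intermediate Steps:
$v{\left(B,R \right)} = 5 + B$ ($v{\left(B,R \right)} = 5 \cdot 1 + B = 5 + B$)
$C{\left(f \right)} = f^{2} - 2 f$
$v{\left(j,\frac{5 - 1}{5 + 7} \right)} C{\left(6 \right)} = \left(5 + 2\right) 6 \left(-2 + 6\right) = 7 \cdot 6 \cdot 4 = 7 \cdot 24 = 168$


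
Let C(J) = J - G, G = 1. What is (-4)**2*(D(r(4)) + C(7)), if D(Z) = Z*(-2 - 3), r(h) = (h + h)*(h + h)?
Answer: -5024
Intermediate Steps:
C(J) = -1 + J (C(J) = J - 1*1 = J - 1 = -1 + J)
r(h) = 4*h**2 (r(h) = (2*h)*(2*h) = 4*h**2)
D(Z) = -5*Z (D(Z) = Z*(-5) = -5*Z)
(-4)**2*(D(r(4)) + C(7)) = (-4)**2*(-20*4**2 + (-1 + 7)) = 16*(-20*16 + 6) = 16*(-5*64 + 6) = 16*(-320 + 6) = 16*(-314) = -5024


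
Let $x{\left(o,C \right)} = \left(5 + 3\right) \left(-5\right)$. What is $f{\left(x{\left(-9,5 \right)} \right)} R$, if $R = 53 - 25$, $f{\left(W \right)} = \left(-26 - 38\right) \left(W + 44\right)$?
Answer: $-7168$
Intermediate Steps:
$x{\left(o,C \right)} = -40$ ($x{\left(o,C \right)} = 8 \left(-5\right) = -40$)
$f{\left(W \right)} = -2816 - 64 W$ ($f{\left(W \right)} = - 64 \left(44 + W\right) = -2816 - 64 W$)
$R = 28$
$f{\left(x{\left(-9,5 \right)} \right)} R = \left(-2816 - -2560\right) 28 = \left(-2816 + 2560\right) 28 = \left(-256\right) 28 = -7168$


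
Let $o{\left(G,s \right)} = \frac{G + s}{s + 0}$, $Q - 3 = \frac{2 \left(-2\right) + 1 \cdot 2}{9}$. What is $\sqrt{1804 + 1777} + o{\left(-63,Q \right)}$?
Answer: $- \frac{542}{25} + \sqrt{3581} \approx 38.161$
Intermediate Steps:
$Q = \frac{25}{9}$ ($Q = 3 + \frac{2 \left(-2\right) + 1 \cdot 2}{9} = 3 + \left(-4 + 2\right) \frac{1}{9} = 3 - \frac{2}{9} = \frac{25}{9} \approx 2.7778$)
$o{\left(G,s \right)} = \frac{G + s}{s}$
$\sqrt{1804 + 1777} + o{\left(-63,Q \right)} = \sqrt{1804 + 1777} + \frac{-63 + \frac{25}{9}}{\frac{25}{9}} = \sqrt{3581} + \frac{9}{25} \left(- \frac{542}{9}\right) = \sqrt{3581} - \frac{542}{25} = - \frac{542}{25} + \sqrt{3581}$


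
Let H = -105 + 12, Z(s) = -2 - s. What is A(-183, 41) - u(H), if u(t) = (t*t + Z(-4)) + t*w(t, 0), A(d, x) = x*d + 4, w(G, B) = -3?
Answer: -16429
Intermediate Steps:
A(d, x) = 4 + d*x (A(d, x) = d*x + 4 = 4 + d*x)
H = -93
u(t) = 2 + t² - 3*t (u(t) = (t*t + (-2 - 1*(-4))) + t*(-3) = (t² + (-2 + 4)) - 3*t = (t² + 2) - 3*t = (2 + t²) - 3*t = 2 + t² - 3*t)
A(-183, 41) - u(H) = (4 - 183*41) - (2 + (-93)² - 3*(-93)) = (4 - 7503) - (2 + 8649 + 279) = -7499 - 1*8930 = -7499 - 8930 = -16429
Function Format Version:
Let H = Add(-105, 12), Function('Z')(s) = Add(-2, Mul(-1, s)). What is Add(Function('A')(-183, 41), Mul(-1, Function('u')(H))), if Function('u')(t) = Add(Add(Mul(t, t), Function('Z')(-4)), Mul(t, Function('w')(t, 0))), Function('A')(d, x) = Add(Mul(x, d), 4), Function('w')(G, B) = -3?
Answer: -16429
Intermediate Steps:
Function('A')(d, x) = Add(4, Mul(d, x)) (Function('A')(d, x) = Add(Mul(d, x), 4) = Add(4, Mul(d, x)))
H = -93
Function('u')(t) = Add(2, Pow(t, 2), Mul(-3, t)) (Function('u')(t) = Add(Add(Mul(t, t), Add(-2, Mul(-1, -4))), Mul(t, -3)) = Add(Add(Pow(t, 2), Add(-2, 4)), Mul(-3, t)) = Add(Add(Pow(t, 2), 2), Mul(-3, t)) = Add(Add(2, Pow(t, 2)), Mul(-3, t)) = Add(2, Pow(t, 2), Mul(-3, t)))
Add(Function('A')(-183, 41), Mul(-1, Function('u')(H))) = Add(Add(4, Mul(-183, 41)), Mul(-1, Add(2, Pow(-93, 2), Mul(-3, -93)))) = Add(Add(4, -7503), Mul(-1, Add(2, 8649, 279))) = Add(-7499, Mul(-1, 8930)) = Add(-7499, -8930) = -16429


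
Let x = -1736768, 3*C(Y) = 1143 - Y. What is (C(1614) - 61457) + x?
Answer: -1798382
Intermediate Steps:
C(Y) = 381 - Y/3 (C(Y) = (1143 - Y)/3 = 381 - Y/3)
(C(1614) - 61457) + x = ((381 - 1/3*1614) - 61457) - 1736768 = ((381 - 538) - 61457) - 1736768 = (-157 - 61457) - 1736768 = -61614 - 1736768 = -1798382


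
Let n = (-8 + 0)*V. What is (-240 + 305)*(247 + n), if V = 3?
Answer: 14495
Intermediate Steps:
n = -24 (n = (-8 + 0)*3 = -8*3 = -24)
(-240 + 305)*(247 + n) = (-240 + 305)*(247 - 24) = 65*223 = 14495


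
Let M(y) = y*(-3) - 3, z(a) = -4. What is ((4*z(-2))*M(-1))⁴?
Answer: 0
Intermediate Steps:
M(y) = -3 - 3*y (M(y) = -3*y - 3 = -3 - 3*y)
((4*z(-2))*M(-1))⁴ = ((4*(-4))*(-3 - 3*(-1)))⁴ = (-16*(-3 + 3))⁴ = (-16*0)⁴ = 0⁴ = 0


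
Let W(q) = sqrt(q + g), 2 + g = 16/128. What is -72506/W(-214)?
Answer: 145012*I*sqrt(3454)/1727 ≈ 4934.8*I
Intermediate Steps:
g = -15/8 (g = -2 + 16/128 = -2 + 16*(1/128) = -2 + 1/8 = -15/8 ≈ -1.8750)
W(q) = sqrt(-15/8 + q) (W(q) = sqrt(q - 15/8) = sqrt(-15/8 + q))
-72506/W(-214) = -72506*4/sqrt(-30 + 16*(-214)) = -72506*4/sqrt(-30 - 3424) = -72506*(-2*I*sqrt(3454)/1727) = -(-145012)*I*sqrt(3454)/1727 = 145012*I*sqrt(3454)/1727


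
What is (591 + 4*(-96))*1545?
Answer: 319815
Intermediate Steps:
(591 + 4*(-96))*1545 = (591 - 384)*1545 = 207*1545 = 319815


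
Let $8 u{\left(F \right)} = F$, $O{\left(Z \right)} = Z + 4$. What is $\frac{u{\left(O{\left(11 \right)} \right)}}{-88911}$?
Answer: $- \frac{5}{237096} \approx -2.1088 \cdot 10^{-5}$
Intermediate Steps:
$O{\left(Z \right)} = 4 + Z$
$u{\left(F \right)} = \frac{F}{8}$
$\frac{u{\left(O{\left(11 \right)} \right)}}{-88911} = \frac{\frac{1}{8} \left(4 + 11\right)}{-88911} = \frac{1}{8} \cdot 15 \left(- \frac{1}{88911}\right) = \frac{15}{8} \left(- \frac{1}{88911}\right) = - \frac{5}{237096}$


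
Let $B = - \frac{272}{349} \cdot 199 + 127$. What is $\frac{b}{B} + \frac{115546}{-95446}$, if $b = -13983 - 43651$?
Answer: $\frac{959346652053}{467924015} \approx 2050.2$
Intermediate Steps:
$b = -57634$
$B = - \frac{9805}{349}$ ($B = \left(-272\right) \frac{1}{349} \cdot 199 + 127 = \left(- \frac{272}{349}\right) 199 + 127 = - \frac{54128}{349} + 127 = - \frac{9805}{349} \approx -28.095$)
$\frac{b}{B} + \frac{115546}{-95446} = - \frac{57634}{- \frac{9805}{349}} + \frac{115546}{-95446} = \left(-57634\right) \left(- \frac{349}{9805}\right) + 115546 \left(- \frac{1}{95446}\right) = \frac{20114266}{9805} - \frac{57773}{47723} = \frac{959346652053}{467924015}$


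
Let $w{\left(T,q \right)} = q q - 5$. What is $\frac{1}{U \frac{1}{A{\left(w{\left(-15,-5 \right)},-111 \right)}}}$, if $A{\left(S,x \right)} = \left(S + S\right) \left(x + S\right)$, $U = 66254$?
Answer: $- \frac{1820}{33127} \approx -0.05494$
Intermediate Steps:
$w{\left(T,q \right)} = -5 + q^{2}$ ($w{\left(T,q \right)} = q^{2} - 5 = -5 + q^{2}$)
$A{\left(S,x \right)} = 2 S \left(S + x\right)$
$\frac{1}{U \frac{1}{A{\left(w{\left(-15,-5 \right)},-111 \right)}}} = \frac{1}{66254 \frac{1}{2 \left(-5 + \left(-5\right)^{2}\right) \left(\left(-5 + \left(-5\right)^{2}\right) - 111\right)}} = \frac{1}{66254 \frac{1}{2 \left(-5 + 25\right) \left(\left(-5 + 25\right) - 111\right)}} = \frac{1}{66254 \frac{1}{2 \cdot 20 \left(20 - 111\right)}} = \frac{1}{66254 \frac{1}{2 \cdot 20 \left(-91\right)}} = \frac{1}{66254 \frac{1}{-3640}} = \frac{1}{66254 \left(- \frac{1}{3640}\right)} = \frac{1}{- \frac{33127}{1820}} = - \frac{1820}{33127}$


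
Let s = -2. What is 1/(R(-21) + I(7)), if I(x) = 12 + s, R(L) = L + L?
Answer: -1/32 ≈ -0.031250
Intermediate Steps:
R(L) = 2*L
I(x) = 10 (I(x) = 12 - 2 = 10)
1/(R(-21) + I(7)) = 1/(2*(-21) + 10) = 1/(-42 + 10) = 1/(-32) = -1/32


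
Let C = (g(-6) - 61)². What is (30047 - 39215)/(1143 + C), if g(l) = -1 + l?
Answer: -9168/5767 ≈ -1.5897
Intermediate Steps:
C = 4624 (C = ((-1 - 6) - 61)² = (-7 - 61)² = (-68)² = 4624)
(30047 - 39215)/(1143 + C) = (30047 - 39215)/(1143 + 4624) = -9168/5767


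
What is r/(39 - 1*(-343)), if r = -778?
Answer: -389/191 ≈ -2.0366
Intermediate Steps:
r/(39 - 1*(-343)) = -778/(39 - 1*(-343)) = -778/(39 + 343) = -778/382 = -778*1/382 = -389/191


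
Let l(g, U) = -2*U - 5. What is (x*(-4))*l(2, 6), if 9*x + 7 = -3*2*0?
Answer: -476/9 ≈ -52.889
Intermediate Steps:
x = -7/9 (x = -7/9 + (-3*2*0)/9 = -7/9 + (-6*0)/9 = -7/9 + (⅑)*0 = -7/9 + 0 = -7/9 ≈ -0.77778)
l(g, U) = -5 - 2*U
(x*(-4))*l(2, 6) = (-7/9*(-4))*(-5 - 2*6) = 28*(-5 - 12)/9 = (28/9)*(-17) = -476/9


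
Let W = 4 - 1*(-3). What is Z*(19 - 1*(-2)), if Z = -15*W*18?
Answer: -39690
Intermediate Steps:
W = 7 (W = 4 + 3 = 7)
Z = -1890 (Z = -15*7*18 = -105*18 = -1890)
Z*(19 - 1*(-2)) = -1890*(19 - 1*(-2)) = -1890*(19 + 2) = -1890*21 = -39690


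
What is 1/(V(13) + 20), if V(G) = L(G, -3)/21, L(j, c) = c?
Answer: 7/139 ≈ 0.050360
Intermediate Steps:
V(G) = -1/7 (V(G) = -3/21 = -3*1/21 = -1/7)
1/(V(13) + 20) = 1/(-1/7 + 20) = 1/(139/7) = 7/139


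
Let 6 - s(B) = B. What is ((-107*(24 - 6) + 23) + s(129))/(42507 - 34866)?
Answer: -2026/7641 ≈ -0.26515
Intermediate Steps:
s(B) = 6 - B
((-107*(24 - 6) + 23) + s(129))/(42507 - 34866) = ((-107*(24 - 6) + 23) + (6 - 1*129))/(42507 - 34866) = ((-107*18 + 23) + (6 - 129))/7641 = ((-1926 + 23) - 123)*(1/7641) = (-1903 - 123)*(1/7641) = -2026*1/7641 = -2026/7641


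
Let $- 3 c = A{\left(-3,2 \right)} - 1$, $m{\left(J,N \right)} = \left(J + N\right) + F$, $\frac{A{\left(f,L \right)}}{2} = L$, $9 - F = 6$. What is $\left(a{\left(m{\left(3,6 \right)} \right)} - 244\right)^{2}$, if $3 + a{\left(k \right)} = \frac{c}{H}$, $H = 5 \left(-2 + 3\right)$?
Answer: $\frac{1527696}{25} \approx 61108.0$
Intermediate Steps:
$F = 3$ ($F = 9 - 6 = 3$)
$A{\left(f,L \right)} = 2 L$
$m{\left(J,N \right)} = 3 + J + N$ ($m{\left(J,N \right)} = \left(J + N\right) + 3 = 3 + J + N$)
$c = -1$ ($c = - \frac{2 \cdot 2 - 1}{3} = - \frac{4 - 1}{3} = \left(- \frac{1}{3}\right) 3 = -1$)
$H = 5$ ($H = 5 \cdot 1 = 5$)
$a{\left(k \right)} = - \frac{16}{5}$ ($a{\left(k \right)} = -3 - \frac{1}{5} = - \frac{16}{5}$)
$\left(a{\left(m{\left(3,6 \right)} \right)} - 244\right)^{2} = \left(- \frac{16}{5} - 244\right)^{2} = \left(- \frac{1236}{5}\right)^{2} = \frac{1527696}{25}$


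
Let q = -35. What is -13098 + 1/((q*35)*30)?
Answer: -481351501/36750 ≈ -13098.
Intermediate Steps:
-13098 + 1/((q*35)*30) = -13098 + 1/(-35*35*30) = -13098 + 1/(-1225*30) = -13098 + 1/(-36750) = -13098 - 1/36750 = -481351501/36750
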